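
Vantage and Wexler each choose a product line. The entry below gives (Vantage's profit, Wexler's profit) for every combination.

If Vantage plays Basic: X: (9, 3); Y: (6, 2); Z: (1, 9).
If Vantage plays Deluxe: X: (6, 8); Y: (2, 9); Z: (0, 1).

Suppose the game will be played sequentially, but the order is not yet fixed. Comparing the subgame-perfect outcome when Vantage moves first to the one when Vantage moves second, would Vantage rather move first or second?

first

If Vantage leads: Wexler's best replies are Basic→Z, Deluxe→Y; Vantage's induced payoffs 1, 2; outcome (Deluxe, Y), payoffs (2, 9).
If Wexler leads: Vantage's best replies are X→Basic, Y→Basic, Z→Basic; Wexler's induced payoffs 3, 2, 9; outcome (Basic, Z), payoffs (1, 9).
Vantage gets 2 moving first and 1 moving second, so Vantage prefers to move first.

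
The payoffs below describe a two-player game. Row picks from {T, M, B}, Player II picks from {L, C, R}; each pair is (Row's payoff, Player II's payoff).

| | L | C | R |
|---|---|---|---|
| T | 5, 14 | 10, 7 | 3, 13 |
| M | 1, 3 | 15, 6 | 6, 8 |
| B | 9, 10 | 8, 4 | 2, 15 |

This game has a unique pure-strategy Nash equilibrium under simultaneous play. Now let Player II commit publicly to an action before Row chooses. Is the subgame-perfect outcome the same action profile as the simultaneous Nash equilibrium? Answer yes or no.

no

Row best-responds to each possible Player II move:
- L: BR = B, leader payoff 10.
- C: BR = M, leader payoff 6.
- R: BR = M, leader payoff 8.
Maximizing over 10, 6, 8, Player II chooses L. Subgame-perfect outcome: (B, L) with payoffs (9, 10).
Now find the simultaneous Nash equilibrium.
Row's best replies: L→B; C→M; R→M.
Player II's best replies: T→L; M→R; B→R.
Only (M, R) has each player best-responding; Nash payoffs (6, 8).
Sequential outcome (B, L) differs from the Nash profile (M, R).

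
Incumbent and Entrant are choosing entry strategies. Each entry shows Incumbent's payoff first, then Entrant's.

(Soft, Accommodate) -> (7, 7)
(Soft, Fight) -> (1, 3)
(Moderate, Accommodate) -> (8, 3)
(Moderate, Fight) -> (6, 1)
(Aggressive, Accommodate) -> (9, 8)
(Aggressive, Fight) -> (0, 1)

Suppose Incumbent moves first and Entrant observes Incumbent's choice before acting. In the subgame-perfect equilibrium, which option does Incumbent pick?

Aggressive

Backward induction with Incumbent moving first.
- Soft → Entrant plays Accommodate (best of 7, 3); Incumbent gets 7.
- Moderate → Entrant plays Accommodate (best of 3, 1); Incumbent gets 8.
- Aggressive → Entrant plays Accommodate (best of 8, 1); Incumbent gets 9.
Among 7, 8, 9, the best is 9 at Aggressive. Subgame-perfect outcome: (Aggressive, Accommodate) with payoffs (9, 8).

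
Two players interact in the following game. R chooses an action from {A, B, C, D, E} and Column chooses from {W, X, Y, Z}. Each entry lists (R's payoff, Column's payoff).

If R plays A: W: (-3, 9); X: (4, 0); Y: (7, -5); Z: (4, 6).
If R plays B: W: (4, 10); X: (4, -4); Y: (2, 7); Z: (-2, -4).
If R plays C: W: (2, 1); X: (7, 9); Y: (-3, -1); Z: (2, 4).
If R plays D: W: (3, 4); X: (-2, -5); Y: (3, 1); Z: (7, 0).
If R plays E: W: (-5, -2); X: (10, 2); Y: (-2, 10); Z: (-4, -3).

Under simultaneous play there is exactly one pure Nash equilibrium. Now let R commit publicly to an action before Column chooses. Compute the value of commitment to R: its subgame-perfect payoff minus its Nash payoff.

Backward induction with R moving first.
- A: BR = W, leader payoff -3.
- B: BR = W, leader payoff 4.
- C: BR = X, leader payoff 7.
- D: BR = W, leader payoff 3.
- E: BR = Y, leader payoff -2.
Maximizing over -3, 4, 7, 3, -2, R chooses C. Subgame-perfect outcome: (C, X) with payoffs (7, 9).
For the simultaneous game, intersect best replies.
R's best replies: W→B; X→E; Y→A; Z→D.
Column's best replies: A→W; B→W; C→X; D→W; E→Y.
Only (B, W) has each player best-responding; Nash payoffs (4, 10).
R's commitment gain: 7 − 4 = 3.

3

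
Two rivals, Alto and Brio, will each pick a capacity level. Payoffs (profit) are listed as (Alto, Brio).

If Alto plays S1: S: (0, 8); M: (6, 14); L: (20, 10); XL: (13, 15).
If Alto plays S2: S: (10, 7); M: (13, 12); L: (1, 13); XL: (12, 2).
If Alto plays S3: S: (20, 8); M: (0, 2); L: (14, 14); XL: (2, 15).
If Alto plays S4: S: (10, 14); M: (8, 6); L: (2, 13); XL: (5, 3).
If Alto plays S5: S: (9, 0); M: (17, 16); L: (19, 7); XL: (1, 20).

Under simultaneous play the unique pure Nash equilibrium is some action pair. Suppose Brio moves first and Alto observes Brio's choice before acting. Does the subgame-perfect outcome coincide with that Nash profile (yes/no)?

Alto best-responds to each possible Brio move:
- S: BR = S3, leader payoff 8.
- M: BR = S5, leader payoff 16.
- L: BR = S1, leader payoff 10.
- XL: BR = S1, leader payoff 15.
Brio's induced payoffs are 8, 16, 10, 15, so Brio commits to M. Subgame-perfect outcome: (S5, M) with payoffs (17, 16).
Now find the simultaneous Nash equilibrium.
Alto's best replies: S→S3; M→S5; L→S1; XL→S1.
Brio's best replies: S1→XL; S2→L; S3→XL; S4→S; S5→XL.
Only (S1, XL) has each player best-responding; Nash payoffs (13, 15).
Sequential outcome (S5, M) differs from the Nash profile (S1, XL).

no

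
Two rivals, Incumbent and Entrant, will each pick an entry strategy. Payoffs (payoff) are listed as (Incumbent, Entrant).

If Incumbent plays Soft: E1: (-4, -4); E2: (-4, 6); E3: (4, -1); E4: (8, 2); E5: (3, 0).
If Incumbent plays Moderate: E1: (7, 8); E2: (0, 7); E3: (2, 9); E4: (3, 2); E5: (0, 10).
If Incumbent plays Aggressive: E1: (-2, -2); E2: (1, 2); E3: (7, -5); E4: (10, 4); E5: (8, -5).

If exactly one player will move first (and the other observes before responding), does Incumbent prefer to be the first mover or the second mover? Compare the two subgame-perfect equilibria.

If Incumbent leads: Entrant's best replies are Soft→E2, Moderate→E5, Aggressive→E4; Incumbent's induced payoffs -4, 0, 10; outcome (Aggressive, E4), payoffs (10, 4).
If Entrant leads: Incumbent's best replies are E1→Moderate, E2→Aggressive, E3→Aggressive, E4→Aggressive, E5→Aggressive; Entrant's induced payoffs 8, 2, -5, 4, -5; outcome (Moderate, E1), payoffs (7, 8).
Incumbent gets 10 moving first and 7 moving second, so Incumbent prefers to move first.

first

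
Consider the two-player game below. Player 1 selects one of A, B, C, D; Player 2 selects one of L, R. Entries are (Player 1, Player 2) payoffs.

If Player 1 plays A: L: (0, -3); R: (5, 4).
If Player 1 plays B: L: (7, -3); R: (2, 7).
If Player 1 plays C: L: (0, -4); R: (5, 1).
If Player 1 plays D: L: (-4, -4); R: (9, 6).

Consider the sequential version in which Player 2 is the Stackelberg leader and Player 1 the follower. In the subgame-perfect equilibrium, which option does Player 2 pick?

R

Work backward from Player 1's decision.
- L: Player 1 compares 0, 7, 0, -4 and picks B; Player 2 would get -3.
- R: Player 1 compares 5, 2, 5, 9 and picks D; Player 2 would get 6.
Maximizing over -3, 6, Player 2 chooses R. Subgame-perfect outcome: (D, R) with payoffs (9, 6).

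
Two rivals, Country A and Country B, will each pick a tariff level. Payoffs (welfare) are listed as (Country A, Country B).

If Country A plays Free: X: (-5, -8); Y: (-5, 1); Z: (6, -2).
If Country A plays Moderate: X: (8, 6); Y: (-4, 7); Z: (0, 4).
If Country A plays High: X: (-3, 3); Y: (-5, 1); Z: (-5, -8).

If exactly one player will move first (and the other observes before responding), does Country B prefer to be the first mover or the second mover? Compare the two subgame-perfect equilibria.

If Country A leads: Country B's best replies are Free→Y, Moderate→Y, High→X; Country A's induced payoffs -5, -4, -3; outcome (High, X), payoffs (-3, 3).
If Country B leads: Country A's best replies are X→Moderate, Y→Moderate, Z→Free; Country B's induced payoffs 6, 7, -2; outcome (Moderate, Y), payoffs (-4, 7).
Country B gets 7 moving first and 3 moving second, so Country B prefers to move first.

first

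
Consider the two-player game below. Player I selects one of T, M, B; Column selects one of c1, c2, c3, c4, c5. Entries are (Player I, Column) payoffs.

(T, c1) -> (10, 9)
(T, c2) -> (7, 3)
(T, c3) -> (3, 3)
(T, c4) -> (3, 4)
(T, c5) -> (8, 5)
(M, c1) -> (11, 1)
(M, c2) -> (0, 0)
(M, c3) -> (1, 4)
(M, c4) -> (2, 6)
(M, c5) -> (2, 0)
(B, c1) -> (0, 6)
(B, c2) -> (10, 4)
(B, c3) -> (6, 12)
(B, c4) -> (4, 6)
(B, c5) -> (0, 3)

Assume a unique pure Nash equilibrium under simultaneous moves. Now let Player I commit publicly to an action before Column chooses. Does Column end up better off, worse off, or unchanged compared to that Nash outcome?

Work backward from Column's decision.
- T: BR = c1, leader payoff 10.
- M: BR = c4, leader payoff 2.
- B: BR = c3, leader payoff 6.
Maximizing over 10, 2, 6, Player I chooses T. Subgame-perfect outcome: (T, c1) with payoffs (10, 9).
For the simultaneous game, intersect best replies.
Player I's best replies: c1→M; c2→B; c3→B; c4→B; c5→T.
Column's best replies: T→c1; M→c4; B→c3.
Only (B, c3) has each player best-responding; Nash payoffs (6, 12).
Column earns 9 sequentially versus 12 at the Nash outcome: worse off.

worse off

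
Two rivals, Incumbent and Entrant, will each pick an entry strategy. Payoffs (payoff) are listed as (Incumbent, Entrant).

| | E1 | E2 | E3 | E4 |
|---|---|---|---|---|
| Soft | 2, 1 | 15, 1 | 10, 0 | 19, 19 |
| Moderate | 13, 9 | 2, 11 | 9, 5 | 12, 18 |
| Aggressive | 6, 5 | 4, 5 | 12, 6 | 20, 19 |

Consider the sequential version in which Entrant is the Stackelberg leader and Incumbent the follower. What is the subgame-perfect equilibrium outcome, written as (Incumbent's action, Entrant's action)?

(Aggressive, E4)

Incumbent best-responds to each possible Entrant move:
- E1: Incumbent compares 2, 13, 6 and picks Moderate; Entrant would get 9.
- E2: Incumbent compares 15, 2, 4 and picks Soft; Entrant would get 1.
- E3: Incumbent compares 10, 9, 12 and picks Aggressive; Entrant would get 6.
- E4: Incumbent compares 19, 12, 20 and picks Aggressive; Entrant would get 19.
Entrant's induced payoffs are 9, 1, 6, 19, so Entrant commits to E4. Subgame-perfect outcome: (Aggressive, E4) with payoffs (20, 19).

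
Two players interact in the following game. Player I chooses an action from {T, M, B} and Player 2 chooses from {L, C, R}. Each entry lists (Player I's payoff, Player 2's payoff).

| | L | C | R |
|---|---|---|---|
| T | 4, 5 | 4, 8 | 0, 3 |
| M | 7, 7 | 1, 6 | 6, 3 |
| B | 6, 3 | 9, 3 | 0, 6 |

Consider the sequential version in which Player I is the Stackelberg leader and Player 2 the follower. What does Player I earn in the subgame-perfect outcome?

Work backward from Player 2's decision.
- T: BR = C, leader payoff 4.
- M: BR = L, leader payoff 7.
- B: BR = R, leader payoff 0.
Among 4, 7, 0, the best is 7 at M. Subgame-perfect outcome: (M, L) with payoffs (7, 7).

7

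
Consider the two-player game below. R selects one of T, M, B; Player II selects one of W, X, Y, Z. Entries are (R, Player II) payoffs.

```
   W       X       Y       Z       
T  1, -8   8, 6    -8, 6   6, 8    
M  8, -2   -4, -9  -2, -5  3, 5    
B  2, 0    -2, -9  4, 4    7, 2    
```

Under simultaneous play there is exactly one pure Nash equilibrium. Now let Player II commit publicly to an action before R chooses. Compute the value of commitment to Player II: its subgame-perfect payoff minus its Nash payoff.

Solve by backward induction (Player II leads).
- W → R plays M (best of 1, 8, 2); Player II gets -2.
- X → R plays T (best of 8, -4, -2); Player II gets 6.
- Y → R plays B (best of -8, -2, 4); Player II gets 4.
- Z → R plays B (best of 6, 3, 7); Player II gets 2.
Among -2, 6, 4, 2, the best is 6 at X. Subgame-perfect outcome: (T, X) with payoffs (8, 6).
Under simultaneous play:
R's best replies: W→M; X→T; Y→B; Z→B.
Player II's best replies: T→Z; M→Z; B→Y.
Only (B, Y) has each player best-responding; Nash payoffs (4, 4).
Player II's commitment gain: 6 − 4 = 2.

2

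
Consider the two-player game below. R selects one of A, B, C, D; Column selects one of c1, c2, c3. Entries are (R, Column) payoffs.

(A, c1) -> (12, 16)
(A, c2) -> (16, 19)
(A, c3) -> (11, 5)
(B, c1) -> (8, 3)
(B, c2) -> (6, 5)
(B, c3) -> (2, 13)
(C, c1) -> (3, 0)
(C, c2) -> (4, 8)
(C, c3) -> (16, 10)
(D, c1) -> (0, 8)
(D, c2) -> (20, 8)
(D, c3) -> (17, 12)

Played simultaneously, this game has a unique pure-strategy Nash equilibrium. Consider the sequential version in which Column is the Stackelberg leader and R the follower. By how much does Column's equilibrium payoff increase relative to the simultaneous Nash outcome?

R best-responds to each possible Column move:
- c1 → R plays A (best of 12, 8, 3, 0); Column gets 16.
- c2 → R plays D (best of 16, 6, 4, 20); Column gets 8.
- c3 → R plays D (best of 11, 2, 16, 17); Column gets 12.
Column's induced payoffs are 16, 8, 12, so Column commits to c1. Subgame-perfect outcome: (A, c1) with payoffs (12, 16).
Under simultaneous play:
R's best replies: c1→A; c2→D; c3→D.
Column's best replies: A→c2; B→c3; C→c3; D→c3.
The unique mutual best reply is (D, c3), giving (17, 12).
Column's commitment gain: 16 − 12 = 4.

4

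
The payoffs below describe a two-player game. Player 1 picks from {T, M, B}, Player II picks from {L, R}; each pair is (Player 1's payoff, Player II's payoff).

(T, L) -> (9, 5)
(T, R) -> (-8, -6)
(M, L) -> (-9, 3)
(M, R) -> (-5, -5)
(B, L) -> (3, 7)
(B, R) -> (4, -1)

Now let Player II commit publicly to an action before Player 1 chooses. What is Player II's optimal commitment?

Solve by backward induction (Player II leads).
- L → Player 1 plays T (best of 9, -9, 3); Player II gets 5.
- R → Player 1 plays B (best of -8, -5, 4); Player II gets -1.
Player II's induced payoffs are 5, -1, so Player II commits to L. Subgame-perfect outcome: (T, L) with payoffs (9, 5).

L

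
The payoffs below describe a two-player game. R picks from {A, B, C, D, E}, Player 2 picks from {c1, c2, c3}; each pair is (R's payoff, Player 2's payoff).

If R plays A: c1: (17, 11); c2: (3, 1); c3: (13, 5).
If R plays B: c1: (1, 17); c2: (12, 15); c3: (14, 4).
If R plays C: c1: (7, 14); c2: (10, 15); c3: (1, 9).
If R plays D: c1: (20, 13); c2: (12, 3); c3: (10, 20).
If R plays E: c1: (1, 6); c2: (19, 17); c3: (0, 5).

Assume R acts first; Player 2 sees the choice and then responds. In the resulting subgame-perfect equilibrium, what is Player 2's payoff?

17

Backward induction with R moving first.
- A: BR = c1, leader payoff 17.
- B: BR = c1, leader payoff 1.
- C: BR = c2, leader payoff 10.
- D: BR = c3, leader payoff 10.
- E: BR = c2, leader payoff 19.
R's induced payoffs are 17, 1, 10, 10, 19, so R commits to E. Subgame-perfect outcome: (E, c2) with payoffs (19, 17).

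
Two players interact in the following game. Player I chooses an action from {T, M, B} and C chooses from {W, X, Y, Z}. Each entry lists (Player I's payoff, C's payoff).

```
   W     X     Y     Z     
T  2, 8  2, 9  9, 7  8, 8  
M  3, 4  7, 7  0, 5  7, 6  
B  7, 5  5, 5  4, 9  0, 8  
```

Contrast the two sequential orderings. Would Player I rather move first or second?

second

If Player I leads: C's best replies are T→X, M→X, B→Y; Player I's induced payoffs 2, 7, 4; outcome (M, X), payoffs (7, 7).
If C leads: Player I's best replies are W→B, X→M, Y→T, Z→T; C's induced payoffs 5, 7, 7, 8; outcome (T, Z), payoffs (8, 8).
Player I gets 7 moving first and 8 moving second, so Player I prefers to move second.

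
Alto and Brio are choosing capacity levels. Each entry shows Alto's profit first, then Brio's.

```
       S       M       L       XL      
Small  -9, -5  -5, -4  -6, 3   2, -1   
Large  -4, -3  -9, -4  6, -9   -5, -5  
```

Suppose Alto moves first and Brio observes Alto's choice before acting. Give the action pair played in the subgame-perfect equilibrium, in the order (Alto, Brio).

Backward induction with Alto moving first.
- Small → Brio plays L (best of -5, -4, 3, -1); Alto gets -6.
- Large → Brio plays S (best of -3, -4, -9, -5); Alto gets -4.
Among -6, -4, the best is -4 at Large. Subgame-perfect outcome: (Large, S) with payoffs (-4, -3).

(Large, S)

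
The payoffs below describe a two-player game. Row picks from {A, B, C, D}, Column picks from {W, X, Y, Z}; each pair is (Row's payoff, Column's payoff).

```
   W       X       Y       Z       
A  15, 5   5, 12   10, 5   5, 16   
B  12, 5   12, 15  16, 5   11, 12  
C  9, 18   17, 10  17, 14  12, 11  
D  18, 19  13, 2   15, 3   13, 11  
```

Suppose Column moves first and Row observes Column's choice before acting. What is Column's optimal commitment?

Work backward from Row's decision.
- W: BR = D, leader payoff 19.
- X: BR = C, leader payoff 10.
- Y: BR = C, leader payoff 14.
- Z: BR = D, leader payoff 11.
Among 19, 10, 14, 11, the best is 19 at W. Subgame-perfect outcome: (D, W) with payoffs (18, 19).

W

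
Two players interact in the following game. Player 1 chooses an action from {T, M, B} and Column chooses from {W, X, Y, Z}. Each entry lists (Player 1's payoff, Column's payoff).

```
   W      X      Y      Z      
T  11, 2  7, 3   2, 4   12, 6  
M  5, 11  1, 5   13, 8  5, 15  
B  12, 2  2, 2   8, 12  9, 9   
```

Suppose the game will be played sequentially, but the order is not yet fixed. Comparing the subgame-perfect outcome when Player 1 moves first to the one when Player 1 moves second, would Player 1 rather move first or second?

If Player 1 leads: Column's best replies are T→Z, M→Z, B→Y; Player 1's induced payoffs 12, 5, 8; outcome (T, Z), payoffs (12, 6).
If Column leads: Player 1's best replies are W→B, X→T, Y→M, Z→T; Column's induced payoffs 2, 3, 8, 6; outcome (M, Y), payoffs (13, 8).
Player 1 gets 12 moving first and 13 moving second, so Player 1 prefers to move second.

second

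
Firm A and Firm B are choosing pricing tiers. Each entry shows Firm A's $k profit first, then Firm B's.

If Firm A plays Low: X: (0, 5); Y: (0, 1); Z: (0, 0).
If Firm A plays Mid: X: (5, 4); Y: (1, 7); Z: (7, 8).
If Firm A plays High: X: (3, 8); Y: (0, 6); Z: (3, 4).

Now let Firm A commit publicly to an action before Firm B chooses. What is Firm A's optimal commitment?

Solve by backward induction (Firm A leads).
- Low: Firm B compares 5, 1, 0 and picks X; Firm A would get 0.
- Mid: Firm B compares 4, 7, 8 and picks Z; Firm A would get 7.
- High: Firm B compares 8, 6, 4 and picks X; Firm A would get 3.
Among 0, 7, 3, the best is 7 at Mid. Subgame-perfect outcome: (Mid, Z) with payoffs (7, 8).

Mid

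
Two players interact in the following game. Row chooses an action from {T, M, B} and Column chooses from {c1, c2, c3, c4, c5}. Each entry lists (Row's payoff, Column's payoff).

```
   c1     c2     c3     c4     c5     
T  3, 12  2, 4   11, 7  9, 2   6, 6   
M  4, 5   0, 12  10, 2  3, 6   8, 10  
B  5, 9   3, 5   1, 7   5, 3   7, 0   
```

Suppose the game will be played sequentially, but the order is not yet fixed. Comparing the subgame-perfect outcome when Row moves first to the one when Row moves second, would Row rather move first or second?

If Row leads: Column's best replies are T→c1, M→c2, B→c1; Row's induced payoffs 3, 0, 5; outcome (B, c1), payoffs (5, 9).
If Column leads: Row's best replies are c1→B, c2→B, c3→T, c4→T, c5→M; Column's induced payoffs 9, 5, 7, 2, 10; outcome (M, c5), payoffs (8, 10).
Row gets 5 moving first and 8 moving second, so Row prefers to move second.

second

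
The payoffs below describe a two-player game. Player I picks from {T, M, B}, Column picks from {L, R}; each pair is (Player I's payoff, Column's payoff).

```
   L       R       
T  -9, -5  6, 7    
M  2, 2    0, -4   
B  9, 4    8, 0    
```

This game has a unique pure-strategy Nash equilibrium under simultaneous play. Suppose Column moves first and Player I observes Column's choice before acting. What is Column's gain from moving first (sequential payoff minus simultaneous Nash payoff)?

Backward induction with Column moving first.
- L: Player I compares -9, 2, 9 and picks B; Column would get 4.
- R: Player I compares 6, 0, 8 and picks B; Column would get 0.
Among 4, 0, the best is 4 at L. Subgame-perfect outcome: (B, L) with payoffs (9, 4).
Under simultaneous play:
Player I's best replies: L→B; R→B.
Column's best replies: T→R; M→L; B→L.
Only (B, L) has each player best-responding; Nash payoffs (9, 4).
Column's commitment gain: 4 − 4 = 0.

0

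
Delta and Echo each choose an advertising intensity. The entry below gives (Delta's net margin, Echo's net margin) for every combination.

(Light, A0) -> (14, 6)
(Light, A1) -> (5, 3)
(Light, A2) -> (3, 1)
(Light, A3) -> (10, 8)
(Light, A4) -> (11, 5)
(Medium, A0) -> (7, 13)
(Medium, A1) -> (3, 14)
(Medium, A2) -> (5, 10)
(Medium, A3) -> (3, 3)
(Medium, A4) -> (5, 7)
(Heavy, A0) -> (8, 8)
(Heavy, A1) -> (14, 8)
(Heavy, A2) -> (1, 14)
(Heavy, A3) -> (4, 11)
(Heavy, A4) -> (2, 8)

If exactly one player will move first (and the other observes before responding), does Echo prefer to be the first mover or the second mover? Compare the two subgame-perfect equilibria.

If Delta leads: Echo's best replies are Light→A3, Medium→A1, Heavy→A2; Delta's induced payoffs 10, 3, 1; outcome (Light, A3), payoffs (10, 8).
If Echo leads: Delta's best replies are A0→Light, A1→Heavy, A2→Medium, A3→Light, A4→Light; Echo's induced payoffs 6, 8, 10, 8, 5; outcome (Medium, A2), payoffs (5, 10).
Echo gets 10 moving first and 8 moving second, so Echo prefers to move first.

first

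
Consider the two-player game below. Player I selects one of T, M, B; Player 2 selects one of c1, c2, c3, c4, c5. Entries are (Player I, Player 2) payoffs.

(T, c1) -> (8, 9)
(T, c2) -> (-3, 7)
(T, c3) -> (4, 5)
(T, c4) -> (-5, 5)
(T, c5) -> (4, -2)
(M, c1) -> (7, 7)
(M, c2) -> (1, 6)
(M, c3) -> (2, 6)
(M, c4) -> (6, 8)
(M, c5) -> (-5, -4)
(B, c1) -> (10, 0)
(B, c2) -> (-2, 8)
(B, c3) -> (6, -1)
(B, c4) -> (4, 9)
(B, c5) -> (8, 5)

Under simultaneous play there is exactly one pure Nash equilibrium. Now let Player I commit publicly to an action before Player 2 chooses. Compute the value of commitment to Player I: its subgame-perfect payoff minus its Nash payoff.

2

Player 2 best-responds to each possible Player I move:
- T → Player 2 plays c1 (best of 9, 7, 5, 5, -2); Player I gets 8.
- M → Player 2 plays c4 (best of 7, 6, 6, 8, -4); Player I gets 6.
- B → Player 2 plays c4 (best of 0, 8, -1, 9, 5); Player I gets 4.
Among 8, 6, 4, the best is 8 at T. Subgame-perfect outcome: (T, c1) with payoffs (8, 9).
For the simultaneous game, intersect best replies.
Player I's best replies: c1→B; c2→M; c3→B; c4→M; c5→B.
Player 2's best replies: T→c1; M→c4; B→c4.
The unique mutual best reply is (M, c4), giving (6, 8).
Player I's commitment gain: 8 − 6 = 2.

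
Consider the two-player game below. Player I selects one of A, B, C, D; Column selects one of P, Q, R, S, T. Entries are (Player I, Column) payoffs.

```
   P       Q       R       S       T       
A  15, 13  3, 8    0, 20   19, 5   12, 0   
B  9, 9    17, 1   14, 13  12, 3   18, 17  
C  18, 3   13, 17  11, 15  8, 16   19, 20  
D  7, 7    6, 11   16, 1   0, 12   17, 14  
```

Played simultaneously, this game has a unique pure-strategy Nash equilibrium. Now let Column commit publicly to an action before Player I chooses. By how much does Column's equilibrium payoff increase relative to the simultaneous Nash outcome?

Backward induction with Column moving first.
- P: BR = C, leader payoff 3.
- Q: BR = B, leader payoff 1.
- R: BR = D, leader payoff 1.
- S: BR = A, leader payoff 5.
- T: BR = C, leader payoff 20.
Among 3, 1, 1, 5, 20, the best is 20 at T. Subgame-perfect outcome: (C, T) with payoffs (19, 20).
Now find the simultaneous Nash equilibrium.
Player I's best replies: P→C; Q→B; R→D; S→A; T→C.
Column's best replies: A→R; B→T; C→T; D→T.
The unique mutual best reply is (C, T), giving (19, 20).
Column's commitment gain: 20 − 20 = 0.

0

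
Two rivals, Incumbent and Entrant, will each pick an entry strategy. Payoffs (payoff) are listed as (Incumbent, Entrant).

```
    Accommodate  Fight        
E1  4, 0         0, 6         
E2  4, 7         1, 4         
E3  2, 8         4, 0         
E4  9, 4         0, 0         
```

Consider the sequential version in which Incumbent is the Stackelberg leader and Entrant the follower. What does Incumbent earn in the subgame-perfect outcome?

9

Entrant best-responds to each possible Incumbent move:
- E1: BR = Fight, leader payoff 0.
- E2: BR = Accommodate, leader payoff 4.
- E3: BR = Accommodate, leader payoff 2.
- E4: BR = Accommodate, leader payoff 9.
Maximizing over 0, 4, 2, 9, Incumbent chooses E4. Subgame-perfect outcome: (E4, Accommodate) with payoffs (9, 4).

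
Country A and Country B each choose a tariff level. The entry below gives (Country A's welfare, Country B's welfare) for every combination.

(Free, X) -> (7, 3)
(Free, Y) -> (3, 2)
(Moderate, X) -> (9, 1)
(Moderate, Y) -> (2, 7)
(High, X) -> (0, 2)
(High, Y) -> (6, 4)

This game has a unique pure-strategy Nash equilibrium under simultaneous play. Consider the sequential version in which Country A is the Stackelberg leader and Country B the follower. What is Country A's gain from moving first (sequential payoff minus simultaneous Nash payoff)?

1

Solve by backward induction (Country A leads).
- Free → Country B plays X (best of 3, 2); Country A gets 7.
- Moderate → Country B plays Y (best of 1, 7); Country A gets 2.
- High → Country B plays Y (best of 2, 4); Country A gets 6.
Country A's induced payoffs are 7, 2, 6, so Country A commits to Free. Subgame-perfect outcome: (Free, X) with payoffs (7, 3).
For the simultaneous game, intersect best replies.
Country A's best replies: X→Moderate; Y→High.
Country B's best replies: Free→X; Moderate→Y; High→Y.
Only (High, Y) has each player best-responding; Nash payoffs (6, 4).
Country A's commitment gain: 7 − 6 = 1.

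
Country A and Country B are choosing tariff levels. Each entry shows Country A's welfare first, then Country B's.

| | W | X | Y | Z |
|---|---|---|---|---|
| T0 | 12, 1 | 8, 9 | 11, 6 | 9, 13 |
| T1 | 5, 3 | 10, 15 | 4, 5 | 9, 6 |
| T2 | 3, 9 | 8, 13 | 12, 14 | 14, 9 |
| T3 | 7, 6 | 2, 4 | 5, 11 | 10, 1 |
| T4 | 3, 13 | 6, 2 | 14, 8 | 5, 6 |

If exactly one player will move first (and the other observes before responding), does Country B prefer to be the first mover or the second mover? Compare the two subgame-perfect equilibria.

If Country A leads: Country B's best replies are T0→Z, T1→X, T2→Y, T3→Y, T4→W; Country A's induced payoffs 9, 10, 12, 5, 3; outcome (T2, Y), payoffs (12, 14).
If Country B leads: Country A's best replies are W→T0, X→T1, Y→T4, Z→T2; Country B's induced payoffs 1, 15, 8, 9; outcome (T1, X), payoffs (10, 15).
Country B gets 15 moving first and 14 moving second, so Country B prefers to move first.

first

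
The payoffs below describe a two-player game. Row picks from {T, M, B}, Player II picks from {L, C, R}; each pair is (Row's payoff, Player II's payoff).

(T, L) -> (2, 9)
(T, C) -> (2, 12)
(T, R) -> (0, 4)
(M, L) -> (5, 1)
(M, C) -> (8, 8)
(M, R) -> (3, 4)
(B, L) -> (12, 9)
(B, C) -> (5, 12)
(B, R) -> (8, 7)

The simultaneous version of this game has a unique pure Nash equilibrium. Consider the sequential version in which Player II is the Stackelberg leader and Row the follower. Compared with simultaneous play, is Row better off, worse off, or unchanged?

Work backward from Row's decision.
- L → Row plays B (best of 2, 5, 12); Player II gets 9.
- C → Row plays M (best of 2, 8, 5); Player II gets 8.
- R → Row plays B (best of 0, 3, 8); Player II gets 7.
Maximizing over 9, 8, 7, Player II chooses L. Subgame-perfect outcome: (B, L) with payoffs (12, 9).
Now find the simultaneous Nash equilibrium.
Row's best replies: L→B; C→M; R→B.
Player II's best replies: T→C; M→C; B→C.
Only (M, C) has each player best-responding; Nash payoffs (8, 8).
Row earns 12 sequentially versus 8 at the Nash outcome: better off.

better off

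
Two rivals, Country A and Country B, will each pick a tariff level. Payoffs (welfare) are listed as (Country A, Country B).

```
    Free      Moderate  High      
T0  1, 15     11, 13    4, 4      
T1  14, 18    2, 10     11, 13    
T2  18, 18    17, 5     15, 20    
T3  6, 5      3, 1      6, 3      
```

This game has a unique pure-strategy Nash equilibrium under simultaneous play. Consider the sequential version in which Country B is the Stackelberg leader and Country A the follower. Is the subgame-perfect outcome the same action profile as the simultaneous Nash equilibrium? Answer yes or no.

yes

Solve by backward induction (Country B leads).
- Free: BR = T2, leader payoff 18.
- Moderate: BR = T2, leader payoff 5.
- High: BR = T2, leader payoff 20.
Among 18, 5, 20, the best is 20 at High. Subgame-perfect outcome: (T2, High) with payoffs (15, 20).
For the simultaneous game, intersect best replies.
Country A's best replies: Free→T2; Moderate→T2; High→T2.
Country B's best replies: T0→Free; T1→Free; T2→High; T3→Free.
Only (T2, High) has each player best-responding; Nash payoffs (15, 20).
Sequential outcome (T2, High) coincides with the Nash profile (T2, High).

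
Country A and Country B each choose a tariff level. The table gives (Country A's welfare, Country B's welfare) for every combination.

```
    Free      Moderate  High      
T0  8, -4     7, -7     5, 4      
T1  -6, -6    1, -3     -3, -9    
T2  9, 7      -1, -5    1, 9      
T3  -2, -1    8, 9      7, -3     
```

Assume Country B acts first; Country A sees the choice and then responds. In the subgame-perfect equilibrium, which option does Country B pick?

Moderate

Country A best-responds to each possible Country B move:
- Free: BR = T2, leader payoff 7.
- Moderate: BR = T3, leader payoff 9.
- High: BR = T3, leader payoff -3.
Maximizing over 7, 9, -3, Country B chooses Moderate. Subgame-perfect outcome: (T3, Moderate) with payoffs (8, 9).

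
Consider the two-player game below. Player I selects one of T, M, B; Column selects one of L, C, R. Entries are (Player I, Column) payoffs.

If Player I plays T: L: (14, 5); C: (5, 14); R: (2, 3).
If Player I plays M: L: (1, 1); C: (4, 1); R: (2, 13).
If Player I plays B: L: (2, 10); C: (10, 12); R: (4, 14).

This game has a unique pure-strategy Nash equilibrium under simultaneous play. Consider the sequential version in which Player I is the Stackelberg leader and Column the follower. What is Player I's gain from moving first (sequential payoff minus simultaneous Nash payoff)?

1

Solve by backward induction (Player I leads).
- T: Column compares 5, 14, 3 and picks C; Player I would get 5.
- M: Column compares 1, 1, 13 and picks R; Player I would get 2.
- B: Column compares 10, 12, 14 and picks R; Player I would get 4.
Among 5, 2, 4, the best is 5 at T. Subgame-perfect outcome: (T, C) with payoffs (5, 14).
For the simultaneous game, intersect best replies.
Player I's best replies: L→T; C→B; R→B.
Column's best replies: T→C; M→R; B→R.
The unique mutual best reply is (B, R), giving (4, 14).
Player I's commitment gain: 5 − 4 = 1.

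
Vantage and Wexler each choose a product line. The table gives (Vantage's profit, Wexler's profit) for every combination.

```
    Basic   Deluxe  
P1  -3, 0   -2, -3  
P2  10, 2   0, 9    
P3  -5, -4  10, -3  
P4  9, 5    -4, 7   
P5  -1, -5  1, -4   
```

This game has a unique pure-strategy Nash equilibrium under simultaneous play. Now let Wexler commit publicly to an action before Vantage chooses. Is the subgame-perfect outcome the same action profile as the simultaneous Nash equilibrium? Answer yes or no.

no

Work backward from Vantage's decision.
- Basic: Vantage compares -3, 10, -5, 9, -1 and picks P2; Wexler would get 2.
- Deluxe: Vantage compares -2, 0, 10, -4, 1 and picks P3; Wexler would get -3.
Among 2, -3, the best is 2 at Basic. Subgame-perfect outcome: (P2, Basic) with payoffs (10, 2).
Now find the simultaneous Nash equilibrium.
Vantage's best replies: Basic→P2; Deluxe→P3.
Wexler's best replies: P1→Basic; P2→Deluxe; P3→Deluxe; P4→Deluxe; P5→Deluxe.
Only (P3, Deluxe) has each player best-responding; Nash payoffs (10, -3).
Sequential outcome (P2, Basic) differs from the Nash profile (P3, Deluxe).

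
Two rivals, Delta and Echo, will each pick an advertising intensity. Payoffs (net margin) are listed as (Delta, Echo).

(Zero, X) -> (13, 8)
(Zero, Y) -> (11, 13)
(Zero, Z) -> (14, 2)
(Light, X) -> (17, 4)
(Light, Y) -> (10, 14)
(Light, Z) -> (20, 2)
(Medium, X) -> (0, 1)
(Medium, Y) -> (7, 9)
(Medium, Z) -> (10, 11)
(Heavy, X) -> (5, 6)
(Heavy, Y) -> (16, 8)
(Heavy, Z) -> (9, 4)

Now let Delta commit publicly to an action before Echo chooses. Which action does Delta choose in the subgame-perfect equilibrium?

Heavy

Echo best-responds to each possible Delta move:
- Zero: BR = Y, leader payoff 11.
- Light: BR = Y, leader payoff 10.
- Medium: BR = Z, leader payoff 10.
- Heavy: BR = Y, leader payoff 16.
Maximizing over 11, 10, 10, 16, Delta chooses Heavy. Subgame-perfect outcome: (Heavy, Y) with payoffs (16, 8).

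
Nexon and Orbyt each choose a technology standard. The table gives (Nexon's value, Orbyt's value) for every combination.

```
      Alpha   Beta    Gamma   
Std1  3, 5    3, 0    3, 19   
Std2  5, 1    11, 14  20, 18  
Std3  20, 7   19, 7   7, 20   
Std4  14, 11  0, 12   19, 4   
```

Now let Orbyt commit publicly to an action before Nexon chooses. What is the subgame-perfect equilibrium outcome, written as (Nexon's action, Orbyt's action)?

Nexon best-responds to each possible Orbyt move:
- Alpha: Nexon compares 3, 5, 20, 14 and picks Std3; Orbyt would get 7.
- Beta: Nexon compares 3, 11, 19, 0 and picks Std3; Orbyt would get 7.
- Gamma: Nexon compares 3, 20, 7, 19 and picks Std2; Orbyt would get 18.
Maximizing over 7, 7, 18, Orbyt chooses Gamma. Subgame-perfect outcome: (Std2, Gamma) with payoffs (20, 18).

(Std2, Gamma)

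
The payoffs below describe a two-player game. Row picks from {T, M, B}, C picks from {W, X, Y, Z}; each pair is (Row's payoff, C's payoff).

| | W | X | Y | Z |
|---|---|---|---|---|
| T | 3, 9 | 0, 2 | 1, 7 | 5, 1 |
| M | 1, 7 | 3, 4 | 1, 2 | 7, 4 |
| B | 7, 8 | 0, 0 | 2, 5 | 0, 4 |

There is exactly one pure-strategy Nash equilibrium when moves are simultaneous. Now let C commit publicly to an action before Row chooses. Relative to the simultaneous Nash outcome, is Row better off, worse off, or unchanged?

Row best-responds to each possible C move:
- W → Row plays B (best of 3, 1, 7); C gets 8.
- X → Row plays M (best of 0, 3, 0); C gets 4.
- Y → Row plays B (best of 1, 1, 2); C gets 5.
- Z → Row plays M (best of 5, 7, 0); C gets 4.
Maximizing over 8, 4, 5, 4, C chooses W. Subgame-perfect outcome: (B, W) with payoffs (7, 8).
Under simultaneous play:
Row's best replies: W→B; X→M; Y→B; Z→M.
C's best replies: T→W; M→W; B→W.
The unique mutual best reply is (B, W), giving (7, 8).
Row earns 7 sequentially versus 7 at the Nash outcome: unchanged.

unchanged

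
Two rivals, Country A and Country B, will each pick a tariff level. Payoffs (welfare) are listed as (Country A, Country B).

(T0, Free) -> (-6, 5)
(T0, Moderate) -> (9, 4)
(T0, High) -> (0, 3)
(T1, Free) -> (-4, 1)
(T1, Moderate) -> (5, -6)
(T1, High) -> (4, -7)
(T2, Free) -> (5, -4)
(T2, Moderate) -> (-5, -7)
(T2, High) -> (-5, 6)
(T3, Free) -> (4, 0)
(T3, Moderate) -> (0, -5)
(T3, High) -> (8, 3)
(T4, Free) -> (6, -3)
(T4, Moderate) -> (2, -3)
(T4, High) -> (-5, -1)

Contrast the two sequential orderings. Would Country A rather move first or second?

If Country A leads: Country B's best replies are T0→Free, T1→Free, T2→High, T3→High, T4→High; Country A's induced payoffs -6, -4, -5, 8, -5; outcome (T3, High), payoffs (8, 3).
If Country B leads: Country A's best replies are Free→T4, Moderate→T0, High→T3; Country B's induced payoffs -3, 4, 3; outcome (T0, Moderate), payoffs (9, 4).
Country A gets 8 moving first and 9 moving second, so Country A prefers to move second.

second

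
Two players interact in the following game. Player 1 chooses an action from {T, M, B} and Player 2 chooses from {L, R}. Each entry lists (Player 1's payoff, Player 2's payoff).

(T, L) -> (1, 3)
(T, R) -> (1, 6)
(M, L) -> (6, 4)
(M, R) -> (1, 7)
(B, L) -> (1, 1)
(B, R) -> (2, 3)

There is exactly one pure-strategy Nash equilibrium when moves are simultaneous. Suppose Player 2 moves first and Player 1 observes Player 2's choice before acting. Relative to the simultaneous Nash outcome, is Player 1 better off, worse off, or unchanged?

better off

Backward induction with Player 2 moving first.
- L: BR = M, leader payoff 4.
- R: BR = B, leader payoff 3.
Player 2's induced payoffs are 4, 3, so Player 2 commits to L. Subgame-perfect outcome: (M, L) with payoffs (6, 4).
For the simultaneous game, intersect best replies.
Player 1's best replies: L→M; R→B.
Player 2's best replies: T→R; M→R; B→R.
Only (B, R) has each player best-responding; Nash payoffs (2, 3).
Player 1 earns 6 sequentially versus 2 at the Nash outcome: better off.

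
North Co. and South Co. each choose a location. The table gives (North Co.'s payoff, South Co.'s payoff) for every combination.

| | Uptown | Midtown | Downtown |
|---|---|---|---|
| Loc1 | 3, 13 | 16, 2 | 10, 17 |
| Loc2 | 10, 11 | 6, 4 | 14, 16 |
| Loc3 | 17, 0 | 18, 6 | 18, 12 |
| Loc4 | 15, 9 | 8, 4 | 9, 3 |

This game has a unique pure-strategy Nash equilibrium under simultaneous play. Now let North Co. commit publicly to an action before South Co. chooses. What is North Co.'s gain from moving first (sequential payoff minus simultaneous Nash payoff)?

Work backward from South Co.'s decision.
- Loc1: BR = Downtown, leader payoff 10.
- Loc2: BR = Downtown, leader payoff 14.
- Loc3: BR = Downtown, leader payoff 18.
- Loc4: BR = Uptown, leader payoff 15.
Among 10, 14, 18, 15, the best is 18 at Loc3. Subgame-perfect outcome: (Loc3, Downtown) with payoffs (18, 12).
Now find the simultaneous Nash equilibrium.
North Co.'s best replies: Uptown→Loc3; Midtown→Loc3; Downtown→Loc3.
South Co.'s best replies: Loc1→Downtown; Loc2→Downtown; Loc3→Downtown; Loc4→Uptown.
The unique mutual best reply is (Loc3, Downtown), giving (18, 12).
North Co.'s commitment gain: 18 − 18 = 0.

0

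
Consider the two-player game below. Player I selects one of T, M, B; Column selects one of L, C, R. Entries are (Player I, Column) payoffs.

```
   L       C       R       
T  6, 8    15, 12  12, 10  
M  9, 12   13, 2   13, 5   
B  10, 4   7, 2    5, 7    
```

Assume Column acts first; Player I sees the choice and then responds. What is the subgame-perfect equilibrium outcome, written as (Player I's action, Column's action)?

Solve by backward induction (Column leads).
- L: BR = B, leader payoff 4.
- C: BR = T, leader payoff 12.
- R: BR = M, leader payoff 5.
Maximizing over 4, 12, 5, Column chooses C. Subgame-perfect outcome: (T, C) with payoffs (15, 12).

(T, C)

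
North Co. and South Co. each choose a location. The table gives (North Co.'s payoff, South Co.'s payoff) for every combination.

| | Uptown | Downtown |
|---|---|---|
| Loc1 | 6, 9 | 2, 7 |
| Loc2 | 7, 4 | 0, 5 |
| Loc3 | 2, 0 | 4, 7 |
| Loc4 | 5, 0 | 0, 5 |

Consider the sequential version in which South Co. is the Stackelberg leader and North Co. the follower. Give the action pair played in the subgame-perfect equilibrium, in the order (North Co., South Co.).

(Loc3, Downtown)

Work backward from North Co.'s decision.
- Uptown: BR = Loc2, leader payoff 4.
- Downtown: BR = Loc3, leader payoff 7.
Maximizing over 4, 7, South Co. chooses Downtown. Subgame-perfect outcome: (Loc3, Downtown) with payoffs (4, 7).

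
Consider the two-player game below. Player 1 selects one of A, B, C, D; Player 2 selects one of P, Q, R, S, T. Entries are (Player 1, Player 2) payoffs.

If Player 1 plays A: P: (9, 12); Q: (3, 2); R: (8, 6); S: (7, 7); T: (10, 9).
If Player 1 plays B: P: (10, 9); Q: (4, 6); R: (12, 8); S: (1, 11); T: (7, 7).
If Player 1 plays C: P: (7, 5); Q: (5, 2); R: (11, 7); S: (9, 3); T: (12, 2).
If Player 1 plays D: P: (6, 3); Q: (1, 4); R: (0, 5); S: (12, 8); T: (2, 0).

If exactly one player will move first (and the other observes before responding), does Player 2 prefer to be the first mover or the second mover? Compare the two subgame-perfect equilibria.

If Player 1 leads: Player 2's best replies are A→P, B→S, C→R, D→S; Player 1's induced payoffs 9, 1, 11, 12; outcome (D, S), payoffs (12, 8).
If Player 2 leads: Player 1's best replies are P→B, Q→C, R→B, S→D, T→C; Player 2's induced payoffs 9, 2, 8, 8, 2; outcome (B, P), payoffs (10, 9).
Player 2 gets 9 moving first and 8 moving second, so Player 2 prefers to move first.

first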